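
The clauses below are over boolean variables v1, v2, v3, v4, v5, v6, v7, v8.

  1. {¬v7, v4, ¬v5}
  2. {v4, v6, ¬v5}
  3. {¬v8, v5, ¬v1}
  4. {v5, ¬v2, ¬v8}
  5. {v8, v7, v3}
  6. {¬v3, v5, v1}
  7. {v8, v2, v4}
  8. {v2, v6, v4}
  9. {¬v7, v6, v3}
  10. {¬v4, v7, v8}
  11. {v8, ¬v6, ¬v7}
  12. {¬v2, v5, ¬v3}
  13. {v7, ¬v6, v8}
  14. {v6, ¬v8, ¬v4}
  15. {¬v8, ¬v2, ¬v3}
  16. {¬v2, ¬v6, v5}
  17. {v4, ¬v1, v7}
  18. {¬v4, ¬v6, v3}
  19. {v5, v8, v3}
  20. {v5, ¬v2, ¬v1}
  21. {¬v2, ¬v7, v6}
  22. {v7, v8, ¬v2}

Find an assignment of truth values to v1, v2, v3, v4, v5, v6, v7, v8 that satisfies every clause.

Branch on v1: take v1 = False.
Set v2 = False and propagate.
The remaining clauses are satisfied by v3 = False, v4 = False, v5 = False, v6 = True, v7 = True, v8 = True.

v1 = F  v2 = F  v3 = F  v4 = F  v5 = F  v6 = T  v7 = T  v8 = T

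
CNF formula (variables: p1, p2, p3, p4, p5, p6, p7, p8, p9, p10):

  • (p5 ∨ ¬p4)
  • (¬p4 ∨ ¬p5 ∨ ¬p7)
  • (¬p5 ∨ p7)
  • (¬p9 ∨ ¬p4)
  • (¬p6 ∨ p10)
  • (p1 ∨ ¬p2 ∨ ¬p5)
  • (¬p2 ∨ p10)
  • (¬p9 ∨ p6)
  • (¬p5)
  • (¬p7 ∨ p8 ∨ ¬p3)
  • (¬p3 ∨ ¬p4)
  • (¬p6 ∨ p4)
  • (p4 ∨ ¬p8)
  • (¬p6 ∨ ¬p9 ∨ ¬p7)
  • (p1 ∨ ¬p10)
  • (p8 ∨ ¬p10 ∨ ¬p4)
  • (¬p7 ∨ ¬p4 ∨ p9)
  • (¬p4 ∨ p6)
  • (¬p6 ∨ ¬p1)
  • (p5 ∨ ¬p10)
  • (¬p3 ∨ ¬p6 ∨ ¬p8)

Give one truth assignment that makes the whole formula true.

The clause (¬p5) is unit: p5 must be False.
(¬p4) is a unit clause, so p4 = False.
Unit propagation: (¬p6) forces p6 = False.
Unit propagation: (¬p9) forces p9 = False.
(¬p8) is a unit clause, so p8 = False.
Unit propagation: (¬p10) forces p10 = False.
Unit propagation: (¬p2) forces p2 = False.
Pure literal: p3 appears only negated; assign p3 = False.
p1, p7 are now unconstrained; take p1 = True, p7 = True.
Check each clause:
  1. (p5 ∨ ¬p4) — ¬p4 is true.
  2. (¬p5 ∨ ¬p7 ∨ ¬p4) — ¬p5 is true.
  3. (¬p5 ∨ p7) — ¬p5 is true.
  4. (¬p9 ∨ ¬p4) — ¬p4 is true.
  5. (¬p6 ∨ p10) — ¬p6 is true.
  6. (p1 ∨ ¬p2 ∨ ¬p5) — p1 is true.
  7. (p10 ∨ ¬p2) — ¬p2 is true.
  8. (p6 ∨ ¬p9) — ¬p9 is true.
  9. (¬p5) — ¬p5 is true.
  10. (¬p3 ∨ p8 ∨ ¬p7) — ¬p3 is true.
  11. (¬p4 ∨ ¬p3) — ¬p4 is true.
  12. (¬p6 ∨ p4) — ¬p6 is true.
  13. (¬p8 ∨ p4) — ¬p8 is true.
  14. (¬p7 ∨ ¬p6 ∨ ¬p9) — ¬p6 is true.
  15. (p1 ∨ ¬p10) — p1 is true.
  16. (¬p10 ∨ ¬p4 ∨ p8) — ¬p4 is true.
  17. (p9 ∨ ¬p7 ∨ ¬p4) — ¬p4 is true.
  18. (¬p4 ∨ p6) — ¬p4 is true.
  19. (¬p6 ∨ ¬p1) — ¬p6 is true.
  20. (p5 ∨ ¬p10) — ¬p10 is true.
  21. (¬p6 ∨ ¬p8 ∨ ¬p3) — ¬p8 is true.

p1=1, p2=0, p3=0, p4=0, p5=0, p6=0, p7=1, p8=0, p9=0, p10=0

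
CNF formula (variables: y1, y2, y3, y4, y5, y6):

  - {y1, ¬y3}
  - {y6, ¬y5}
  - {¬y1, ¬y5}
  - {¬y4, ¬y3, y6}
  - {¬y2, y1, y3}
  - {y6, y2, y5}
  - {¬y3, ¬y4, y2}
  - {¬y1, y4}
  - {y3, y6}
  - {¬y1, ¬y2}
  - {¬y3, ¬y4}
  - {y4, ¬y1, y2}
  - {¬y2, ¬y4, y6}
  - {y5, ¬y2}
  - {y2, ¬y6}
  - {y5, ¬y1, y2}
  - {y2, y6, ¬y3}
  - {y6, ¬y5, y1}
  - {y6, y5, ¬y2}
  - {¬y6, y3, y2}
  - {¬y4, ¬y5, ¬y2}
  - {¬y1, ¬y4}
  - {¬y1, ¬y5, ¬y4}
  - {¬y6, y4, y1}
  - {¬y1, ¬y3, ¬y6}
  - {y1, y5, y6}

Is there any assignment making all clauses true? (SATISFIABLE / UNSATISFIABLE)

y1 = True:
  propagation gives y5=False, y4=True; an empty clause results — contradiction.
y1 = False:
  propagation gives y3=False, y2=False, y6=True; an empty clause results — contradiction.
Every branch closes, so no satisfying assignment exists.

UNSATISFIABLE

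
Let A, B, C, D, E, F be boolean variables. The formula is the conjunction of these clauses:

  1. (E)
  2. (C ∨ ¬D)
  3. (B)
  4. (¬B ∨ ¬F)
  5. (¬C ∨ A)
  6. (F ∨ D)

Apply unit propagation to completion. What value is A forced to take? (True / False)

True

(E) is a unit clause: E = True.
(B) stands alone — B = True.
From (¬B ∨ ¬F) and B = True: F = False.
(D ∨ F) with F = False leaves only D, so D = True.
(¬D ∨ C) with D = True leaves only C, so C = True.
(¬C ∨ A) with C = True leaves only A, so A = True.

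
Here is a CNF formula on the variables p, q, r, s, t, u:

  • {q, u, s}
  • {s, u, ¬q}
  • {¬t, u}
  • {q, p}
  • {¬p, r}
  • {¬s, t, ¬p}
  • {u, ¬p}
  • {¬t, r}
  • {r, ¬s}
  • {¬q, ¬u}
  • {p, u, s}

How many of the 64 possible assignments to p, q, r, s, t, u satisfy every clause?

4

The models are:
  p=0 q=1 r=1 s=1 t=0 u=0
  p=1 q=0 r=1 s=0 t=0 u=1
  p=1 q=0 r=1 s=0 t=1 u=1
  p=1 q=0 r=1 s=1 t=1 u=1
That's 4 in total.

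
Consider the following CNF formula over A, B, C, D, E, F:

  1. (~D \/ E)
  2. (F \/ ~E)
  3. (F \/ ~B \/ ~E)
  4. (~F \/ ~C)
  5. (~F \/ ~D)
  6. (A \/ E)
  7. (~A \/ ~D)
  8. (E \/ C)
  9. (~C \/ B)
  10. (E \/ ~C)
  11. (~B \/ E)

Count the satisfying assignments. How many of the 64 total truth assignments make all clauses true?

Satisfying assignments:
  A=F B=F C=F D=F E=T F=T
  A=F B=T C=F D=F E=T F=T
  A=T B=F C=F D=F E=T F=T
  A=T B=T C=F D=F E=T F=T
That's 4 in total.

4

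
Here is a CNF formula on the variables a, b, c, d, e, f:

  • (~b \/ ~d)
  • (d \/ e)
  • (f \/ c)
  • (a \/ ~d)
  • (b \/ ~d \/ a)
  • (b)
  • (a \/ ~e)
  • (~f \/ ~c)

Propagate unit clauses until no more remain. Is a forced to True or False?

(b) is a unit clause: b = True.
(~b \/ ~d): since b = True, the clause reduces to (~d). d = False.
In (e \/ d), d is now false; e must hold, so e = True.
From (~e \/ a) and e = True: a = True.

True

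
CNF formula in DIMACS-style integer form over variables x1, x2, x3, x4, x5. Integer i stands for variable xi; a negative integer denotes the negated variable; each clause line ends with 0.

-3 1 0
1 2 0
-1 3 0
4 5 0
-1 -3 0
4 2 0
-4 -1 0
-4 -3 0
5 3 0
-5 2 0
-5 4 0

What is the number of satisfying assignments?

Satisfying assignments:
  x1=F x2=T x3=F x4=T x5=T
That's 1 in total.

1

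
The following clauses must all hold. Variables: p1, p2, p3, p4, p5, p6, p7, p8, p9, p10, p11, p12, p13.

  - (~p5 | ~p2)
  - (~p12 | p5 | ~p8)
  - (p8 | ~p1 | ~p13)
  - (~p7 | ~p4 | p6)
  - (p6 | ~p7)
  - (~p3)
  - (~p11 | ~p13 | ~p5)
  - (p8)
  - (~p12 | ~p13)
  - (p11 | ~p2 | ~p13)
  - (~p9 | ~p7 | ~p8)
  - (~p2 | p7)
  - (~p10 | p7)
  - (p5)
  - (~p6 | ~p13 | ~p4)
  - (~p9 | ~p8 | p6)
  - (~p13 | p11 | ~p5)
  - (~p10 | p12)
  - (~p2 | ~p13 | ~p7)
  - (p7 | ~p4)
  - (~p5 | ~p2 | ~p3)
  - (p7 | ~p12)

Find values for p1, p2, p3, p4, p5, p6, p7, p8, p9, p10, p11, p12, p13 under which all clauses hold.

p1=1, p2=0, p3=0, p4=0, p5=1, p6=1, p7=1, p8=1, p9=0, p10=0, p11=1, p12=1, p13=0

Check each clause:
  1. (~p2 | ~p5) — ~p2 is true.
  2. (~p12 | p5 | ~p8) — p5 is true.
  3. (~p13 | ~p1 | p8) — p8 is true.
  4. (~p4 | ~p7 | p6) — ~p4 is true.
  5. (~p7 | p6) — p6 is true.
  6. (~p3) — ~p3 is true.
  7. (~p11 | ~p13 | ~p5) — ~p13 is true.
  8. (p8) — p8 is true.
  9. (~p12 | ~p13) — ~p13 is true.
  10. (~p13 | p11 | ~p2) — p11 is true.
  11. (~p9 | ~p8 | ~p7) — ~p9 is true.
  12. (~p2 | p7) — ~p2 is true.
  13. (p7 | ~p10) — ~p10 is true.
  14. (p5) — p5 is true.
  15. (~p13 | ~p6 | ~p4) — ~p13 is true.
  16. (p6 | ~p8 | ~p9) — p6 is true.
  17. (p11 | ~p5 | ~p13) — p11 is true.
  18. (~p10 | p12) — p12 is true.
  19. (~p2 | ~p13 | ~p7) — ~p13 is true.
  20. (p7 | ~p4) — ~p4 is true.
  21. (~p2 | ~p5 | ~p3) — ~p3 is true.
  22. (~p12 | p7) — p7 is true.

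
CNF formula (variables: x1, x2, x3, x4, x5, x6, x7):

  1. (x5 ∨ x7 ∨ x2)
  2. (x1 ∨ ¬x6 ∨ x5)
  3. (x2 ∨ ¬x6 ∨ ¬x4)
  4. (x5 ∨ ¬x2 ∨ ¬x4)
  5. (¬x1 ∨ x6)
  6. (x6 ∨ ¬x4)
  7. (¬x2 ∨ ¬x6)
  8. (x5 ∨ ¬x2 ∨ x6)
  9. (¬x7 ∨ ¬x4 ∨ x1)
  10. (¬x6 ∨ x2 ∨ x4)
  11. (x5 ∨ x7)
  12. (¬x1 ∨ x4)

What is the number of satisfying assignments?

Split on x6, then x2.
  x6=1, x2=1: a clause becomes empty — 0.
  x6=1, x2=0: a clause becomes empty — 0.
  x6=0, x2=1: remaining (x1,x3,x4,x5,x7) ∈ {(0,0,0,1,0); (0,0,0,1,1); (0,1,0,1,0); (0,1,0,1,1)} — 4.
  x6=0, x2=0: x3 free; 3 ways for (x1,x4,x5,x7) × 2^1 = 6.
Total: 0 + 0 + 4 + 6 = 10.

10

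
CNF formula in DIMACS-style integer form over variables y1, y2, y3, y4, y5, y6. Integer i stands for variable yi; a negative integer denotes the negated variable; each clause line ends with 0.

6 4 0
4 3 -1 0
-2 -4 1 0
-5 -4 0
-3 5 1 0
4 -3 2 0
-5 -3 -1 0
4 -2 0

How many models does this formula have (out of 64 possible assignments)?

Case analysis on y4 and y1:
  y4=T, y1=T: forces y5=F; y2, y3, y6 free → 2^3 = 8.
  y4=T, y1=F: remaining (y2,y3,y5,y6) ∈ {(F,F,F,F); (F,F,F,T)} — 2.
  y4=F, y1=T: a clause becomes empty — 0.
  y4=F, y1=F: remaining (y2,y3,y5,y6) ∈ {(F,F,F,T); (F,F,T,T)} — 2.
Total: 8 + 2 + 0 + 2 = 12.

12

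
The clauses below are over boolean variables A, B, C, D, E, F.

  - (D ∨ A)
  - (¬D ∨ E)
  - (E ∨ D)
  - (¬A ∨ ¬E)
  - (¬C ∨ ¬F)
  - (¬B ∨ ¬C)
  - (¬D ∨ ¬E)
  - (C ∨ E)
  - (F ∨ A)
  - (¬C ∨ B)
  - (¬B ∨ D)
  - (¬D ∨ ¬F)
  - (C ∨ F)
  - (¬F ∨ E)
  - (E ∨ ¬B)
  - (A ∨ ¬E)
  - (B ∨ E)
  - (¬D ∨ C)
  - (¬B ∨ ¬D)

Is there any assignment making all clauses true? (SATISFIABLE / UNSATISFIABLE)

UNSATISFIABLE

E = True:
  propagation gives A=False; an empty clause results — contradiction.
E = False:
  propagation gives D=False; an empty clause results — contradiction.
Every branch closes, so no satisfying assignment exists.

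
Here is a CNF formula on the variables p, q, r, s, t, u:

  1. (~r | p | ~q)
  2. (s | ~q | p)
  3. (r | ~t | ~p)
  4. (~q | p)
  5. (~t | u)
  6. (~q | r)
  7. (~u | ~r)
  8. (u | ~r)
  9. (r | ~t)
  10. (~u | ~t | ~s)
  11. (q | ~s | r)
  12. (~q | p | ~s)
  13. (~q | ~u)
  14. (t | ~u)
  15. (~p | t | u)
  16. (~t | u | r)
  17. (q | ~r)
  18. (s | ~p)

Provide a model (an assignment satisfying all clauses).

p=F, q=F, r=F, s=F, t=F, u=F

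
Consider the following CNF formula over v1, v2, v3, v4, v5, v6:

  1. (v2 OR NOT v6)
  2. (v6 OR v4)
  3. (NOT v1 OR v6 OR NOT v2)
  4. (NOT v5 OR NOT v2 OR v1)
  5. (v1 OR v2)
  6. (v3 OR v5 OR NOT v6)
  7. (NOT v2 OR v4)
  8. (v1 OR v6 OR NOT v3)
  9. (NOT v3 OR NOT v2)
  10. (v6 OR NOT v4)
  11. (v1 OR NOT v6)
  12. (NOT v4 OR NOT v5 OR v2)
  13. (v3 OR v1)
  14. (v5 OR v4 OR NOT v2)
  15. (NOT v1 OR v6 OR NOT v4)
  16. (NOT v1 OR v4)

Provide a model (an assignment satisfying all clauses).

Set v1 = True and propagate.
  then v4 is forced to True.
  then v6 is forced to True.
  then v2 is forced to True.
  then v3 is forced to False.
  then v5 is forced to True.

v1=True  v2=True  v3=False  v4=True  v5=True  v6=True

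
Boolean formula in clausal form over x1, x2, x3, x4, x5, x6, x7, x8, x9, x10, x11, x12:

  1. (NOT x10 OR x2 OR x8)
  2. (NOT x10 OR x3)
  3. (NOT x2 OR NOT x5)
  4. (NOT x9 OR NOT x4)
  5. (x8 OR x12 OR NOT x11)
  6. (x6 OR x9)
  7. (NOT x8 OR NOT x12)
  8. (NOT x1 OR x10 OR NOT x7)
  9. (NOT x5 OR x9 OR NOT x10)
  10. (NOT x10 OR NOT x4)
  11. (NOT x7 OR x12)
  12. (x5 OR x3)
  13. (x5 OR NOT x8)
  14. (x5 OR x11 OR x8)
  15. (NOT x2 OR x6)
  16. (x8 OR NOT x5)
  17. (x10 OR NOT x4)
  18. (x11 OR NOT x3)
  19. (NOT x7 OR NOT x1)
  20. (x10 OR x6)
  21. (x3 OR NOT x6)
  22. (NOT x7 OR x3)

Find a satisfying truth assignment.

x1=T, x2=T, x3=T, x4=F, x5=F, x6=T, x7=F, x8=F, x9=T, x10=T, x11=T, x12=T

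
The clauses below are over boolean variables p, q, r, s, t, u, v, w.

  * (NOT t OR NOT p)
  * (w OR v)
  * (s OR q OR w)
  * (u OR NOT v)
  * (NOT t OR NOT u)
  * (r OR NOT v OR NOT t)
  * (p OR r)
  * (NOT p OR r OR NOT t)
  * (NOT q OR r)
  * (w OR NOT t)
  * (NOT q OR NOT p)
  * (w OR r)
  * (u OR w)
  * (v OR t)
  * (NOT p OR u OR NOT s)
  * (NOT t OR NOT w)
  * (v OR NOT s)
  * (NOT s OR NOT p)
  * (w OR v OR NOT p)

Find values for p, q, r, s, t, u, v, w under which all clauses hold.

p = F, q = T, r = T, s = T, t = F, u = T, v = T, w = F

r occurs only positively in the remaining clauses — set r = True.
Set p = False and propagate.
For the remaining variables, q = True, s = True, t = False, u = True, v = True, w = False works.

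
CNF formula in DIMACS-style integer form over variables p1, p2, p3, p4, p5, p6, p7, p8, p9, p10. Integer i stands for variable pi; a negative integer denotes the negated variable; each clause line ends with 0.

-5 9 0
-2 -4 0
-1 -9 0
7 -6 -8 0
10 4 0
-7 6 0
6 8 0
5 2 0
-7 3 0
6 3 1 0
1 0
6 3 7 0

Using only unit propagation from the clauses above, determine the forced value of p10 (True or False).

Unit clause (p1) sets p1 = True.
From (¬p9 ∨ ¬p1) and p1 = True: p9 = False.
(¬p5 ∨ p9) with p9 = False leaves only ¬p5, so p5 = False.
From (p5 ∨ p2) and p5 = False: p2 = True.
(¬p2 ∨ ¬p4) with p2 = True leaves only ¬p4, so p4 = False.
From (p10 ∨ p4) and p4 = False: p10 = True.

True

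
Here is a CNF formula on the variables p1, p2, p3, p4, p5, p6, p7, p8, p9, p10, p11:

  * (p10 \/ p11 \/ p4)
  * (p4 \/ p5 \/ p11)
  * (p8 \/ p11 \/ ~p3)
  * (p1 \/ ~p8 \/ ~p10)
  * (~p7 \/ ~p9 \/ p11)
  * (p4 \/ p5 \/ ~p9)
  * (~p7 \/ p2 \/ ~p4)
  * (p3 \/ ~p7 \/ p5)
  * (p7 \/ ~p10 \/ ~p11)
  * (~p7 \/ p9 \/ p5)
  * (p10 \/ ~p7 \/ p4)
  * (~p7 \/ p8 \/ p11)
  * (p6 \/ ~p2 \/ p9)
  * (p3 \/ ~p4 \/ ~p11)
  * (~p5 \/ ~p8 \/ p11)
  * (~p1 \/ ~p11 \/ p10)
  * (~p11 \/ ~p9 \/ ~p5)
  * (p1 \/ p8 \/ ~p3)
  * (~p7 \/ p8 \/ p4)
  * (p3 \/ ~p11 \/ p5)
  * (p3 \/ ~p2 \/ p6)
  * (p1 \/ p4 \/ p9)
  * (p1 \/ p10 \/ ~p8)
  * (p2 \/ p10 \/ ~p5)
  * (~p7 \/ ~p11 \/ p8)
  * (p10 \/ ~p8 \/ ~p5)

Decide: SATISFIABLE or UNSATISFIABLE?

Branch on p1: take p1 = False.
Try p2 = False.
The remaining clauses are satisfied by p3 = False, p4 = False, p5 = True, p6 = False, p7 = False, p8 = False, p9 = True, p10 = True, p11 = False.
So p1=0, p2=0, p3=0, p4=0, p5=1, p6=0, p7=0, p8=0, p9=1, p10=1, p11=0 is a satisfying assignment.

SATISFIABLE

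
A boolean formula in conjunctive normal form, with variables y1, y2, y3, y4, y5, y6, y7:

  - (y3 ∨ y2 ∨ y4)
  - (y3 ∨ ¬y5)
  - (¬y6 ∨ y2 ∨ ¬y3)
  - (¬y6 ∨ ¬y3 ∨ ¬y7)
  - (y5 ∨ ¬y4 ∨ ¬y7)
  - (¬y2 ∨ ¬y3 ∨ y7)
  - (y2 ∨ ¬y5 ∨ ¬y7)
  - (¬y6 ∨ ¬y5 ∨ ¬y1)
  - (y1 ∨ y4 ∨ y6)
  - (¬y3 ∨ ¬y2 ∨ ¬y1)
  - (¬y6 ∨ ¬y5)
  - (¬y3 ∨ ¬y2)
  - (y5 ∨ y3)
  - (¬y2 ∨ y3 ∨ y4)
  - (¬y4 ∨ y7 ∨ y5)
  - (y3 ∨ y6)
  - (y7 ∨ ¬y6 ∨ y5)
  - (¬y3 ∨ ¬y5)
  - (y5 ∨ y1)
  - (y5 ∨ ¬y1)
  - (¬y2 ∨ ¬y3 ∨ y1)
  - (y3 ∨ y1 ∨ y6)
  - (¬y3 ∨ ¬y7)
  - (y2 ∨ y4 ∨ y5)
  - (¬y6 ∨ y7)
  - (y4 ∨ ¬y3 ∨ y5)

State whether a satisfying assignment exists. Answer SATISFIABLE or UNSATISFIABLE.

y3 = True:
  propagation gives y2=False, y6=False, y5=False, y1=True; an empty clause results — contradiction.
y3 = False:
  propagation gives y5=False; an empty clause results — contradiction.
Every branch closes, so no satisfying assignment exists.

UNSATISFIABLE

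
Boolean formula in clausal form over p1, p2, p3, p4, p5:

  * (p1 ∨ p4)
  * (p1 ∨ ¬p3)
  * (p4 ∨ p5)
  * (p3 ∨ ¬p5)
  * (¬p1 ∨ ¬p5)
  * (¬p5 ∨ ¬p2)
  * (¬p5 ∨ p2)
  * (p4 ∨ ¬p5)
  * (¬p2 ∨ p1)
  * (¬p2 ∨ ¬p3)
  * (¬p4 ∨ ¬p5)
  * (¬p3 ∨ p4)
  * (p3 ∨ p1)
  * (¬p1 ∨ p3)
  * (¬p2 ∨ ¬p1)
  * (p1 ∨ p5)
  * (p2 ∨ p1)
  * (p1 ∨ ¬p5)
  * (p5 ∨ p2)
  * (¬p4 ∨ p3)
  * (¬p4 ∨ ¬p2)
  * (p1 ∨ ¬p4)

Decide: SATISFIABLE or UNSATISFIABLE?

UNSATISFIABLE

p1 = True:
  propagation gives p5=False, p4=True, p3=True, p2=False; an empty clause results — contradiction.
p1 = False:
  propagation gives p4=True; an empty clause results — contradiction.
Every branch closes, so no satisfying assignment exists.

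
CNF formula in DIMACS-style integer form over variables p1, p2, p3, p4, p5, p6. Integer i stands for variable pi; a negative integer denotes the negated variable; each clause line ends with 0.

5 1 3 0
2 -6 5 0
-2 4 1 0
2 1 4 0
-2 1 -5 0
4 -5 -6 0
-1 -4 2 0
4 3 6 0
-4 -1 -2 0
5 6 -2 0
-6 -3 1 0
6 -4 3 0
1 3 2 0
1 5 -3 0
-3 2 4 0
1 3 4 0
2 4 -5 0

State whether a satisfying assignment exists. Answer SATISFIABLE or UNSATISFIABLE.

Try p1 = True.
Branch on p2: take p2 = True.
  then p4 is forced to False.
The remaining clauses are satisfied by p3 = False, p5 = False, p6 = True.
So p1=T  p2=T  p3=F  p4=F  p5=F  p6=T is a satisfying assignment.

SATISFIABLE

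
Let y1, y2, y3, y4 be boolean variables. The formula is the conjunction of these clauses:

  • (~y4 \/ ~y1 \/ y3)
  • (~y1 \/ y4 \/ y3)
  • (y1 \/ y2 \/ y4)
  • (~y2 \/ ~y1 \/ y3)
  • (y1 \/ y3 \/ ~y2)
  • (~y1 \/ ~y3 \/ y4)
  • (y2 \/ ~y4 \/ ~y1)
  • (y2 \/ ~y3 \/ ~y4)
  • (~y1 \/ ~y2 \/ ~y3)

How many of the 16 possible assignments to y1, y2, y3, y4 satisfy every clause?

3

The models are:
  y1=0 y2=0 y3=0 y4=1
  y1=0 y2=1 y3=1 y4=0
  y1=0 y2=1 y3=1 y4=1
That's 3 in total.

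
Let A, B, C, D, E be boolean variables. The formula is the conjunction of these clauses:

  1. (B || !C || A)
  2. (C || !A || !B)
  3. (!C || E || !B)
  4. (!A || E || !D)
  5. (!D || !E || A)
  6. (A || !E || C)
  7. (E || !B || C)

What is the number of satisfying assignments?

11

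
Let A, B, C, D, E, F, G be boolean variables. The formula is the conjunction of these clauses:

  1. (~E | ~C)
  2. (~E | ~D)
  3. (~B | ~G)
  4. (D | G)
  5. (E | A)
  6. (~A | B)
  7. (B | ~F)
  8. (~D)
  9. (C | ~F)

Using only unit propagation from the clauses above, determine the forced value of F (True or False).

(~D) stands alone — D = False.
From (D | G) and D = False: G = True.
(~G | ~B): since G = True, the clause reduces to (~B). B = False.
In (B | ~A), B is now false; ~A must hold, so A = False.
From (A | E) and A = False: E = True.
(~C | ~E) with E = True leaves only ~C, so C = False.
(B | ~F) with B = False leaves only ~F, so F = False.

False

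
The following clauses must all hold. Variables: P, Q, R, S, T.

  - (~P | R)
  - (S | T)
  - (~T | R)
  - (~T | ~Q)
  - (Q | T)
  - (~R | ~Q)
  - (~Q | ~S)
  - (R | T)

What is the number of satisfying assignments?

Satisfying assignments:
  P=0 Q=0 R=1 S=0 T=1
  P=0 Q=0 R=1 S=1 T=1
  P=1 Q=0 R=1 S=0 T=1
  P=1 Q=0 R=1 S=1 T=1
Count: 4.

4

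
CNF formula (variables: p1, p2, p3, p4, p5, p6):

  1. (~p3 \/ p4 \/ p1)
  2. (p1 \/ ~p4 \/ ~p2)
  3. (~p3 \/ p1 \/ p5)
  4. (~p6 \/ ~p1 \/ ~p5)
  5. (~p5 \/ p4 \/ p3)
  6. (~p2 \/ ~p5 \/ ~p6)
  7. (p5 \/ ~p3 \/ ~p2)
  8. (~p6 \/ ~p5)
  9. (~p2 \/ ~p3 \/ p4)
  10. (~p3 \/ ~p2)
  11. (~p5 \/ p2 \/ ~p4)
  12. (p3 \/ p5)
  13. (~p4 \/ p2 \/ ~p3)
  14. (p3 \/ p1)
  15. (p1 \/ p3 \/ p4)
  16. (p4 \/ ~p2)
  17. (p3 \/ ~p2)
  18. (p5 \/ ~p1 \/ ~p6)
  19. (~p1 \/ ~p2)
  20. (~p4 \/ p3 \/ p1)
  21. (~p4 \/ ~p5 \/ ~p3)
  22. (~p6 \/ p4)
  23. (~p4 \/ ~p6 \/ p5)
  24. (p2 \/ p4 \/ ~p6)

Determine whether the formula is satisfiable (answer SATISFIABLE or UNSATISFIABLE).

Pure literal: p6 appears only negated; assign p6 = False.
Try p1 = True.
  then p2 is forced to False.
The remaining clauses are satisfied by p3 = True, p4 = False, p5 = True.
Every clause has at least one true literal under this assignment.
So p1=T, p2=F, p3=T, p4=F, p5=T, p6=F is a satisfying assignment.

SATISFIABLE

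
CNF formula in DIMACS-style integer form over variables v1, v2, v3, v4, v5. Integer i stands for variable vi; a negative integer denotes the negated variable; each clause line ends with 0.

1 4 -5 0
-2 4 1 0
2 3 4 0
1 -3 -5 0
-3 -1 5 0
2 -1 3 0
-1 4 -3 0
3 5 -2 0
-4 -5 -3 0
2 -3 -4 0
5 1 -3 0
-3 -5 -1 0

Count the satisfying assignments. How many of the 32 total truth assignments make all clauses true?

5

The models are:
  v1=0 v2=0 v3=0 v4=1 v5=0
  v1=0 v2=0 v3=0 v4=1 v5=1
  v1=0 v2=1 v3=0 v4=1 v5=1
  v1=1 v2=1 v3=0 v4=0 v5=1
  v1=1 v2=1 v3=0 v4=1 v5=1
Count: 5.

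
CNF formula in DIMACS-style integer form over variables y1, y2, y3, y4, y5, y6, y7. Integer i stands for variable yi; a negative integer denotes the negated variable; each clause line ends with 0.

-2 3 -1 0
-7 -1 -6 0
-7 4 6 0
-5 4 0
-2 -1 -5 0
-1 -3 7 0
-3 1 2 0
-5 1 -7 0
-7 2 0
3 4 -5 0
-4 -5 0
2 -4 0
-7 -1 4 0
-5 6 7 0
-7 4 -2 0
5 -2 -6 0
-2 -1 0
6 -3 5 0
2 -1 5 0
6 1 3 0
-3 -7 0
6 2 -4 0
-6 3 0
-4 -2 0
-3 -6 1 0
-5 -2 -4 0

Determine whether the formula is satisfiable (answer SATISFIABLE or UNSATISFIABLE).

y2 = True:
  propagation gives y1=False, y4=False, y5=False, y7=False; an empty clause results — contradiction.
y2 = False:
  propagation gives y7=False, y4=False, y5=False, y1=False; an empty clause results — contradiction.
Every branch closes, so no satisfying assignment exists.

UNSATISFIABLE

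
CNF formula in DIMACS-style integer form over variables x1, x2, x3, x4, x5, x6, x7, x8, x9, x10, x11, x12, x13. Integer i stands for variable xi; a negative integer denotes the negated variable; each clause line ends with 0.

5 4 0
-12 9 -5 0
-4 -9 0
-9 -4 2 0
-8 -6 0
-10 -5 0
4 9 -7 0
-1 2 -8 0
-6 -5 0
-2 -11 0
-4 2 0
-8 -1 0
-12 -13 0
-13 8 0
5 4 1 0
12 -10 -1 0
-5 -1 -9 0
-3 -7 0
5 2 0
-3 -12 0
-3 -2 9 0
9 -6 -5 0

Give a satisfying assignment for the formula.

x1 = 0  x2 = 1  x3 = 0  x4 = 1  x5 = 0  x6 = 0  x7 = 0  x8 = 1  x9 = 0  x10 = 1  x11 = 0  x12 = 1  x13 = 0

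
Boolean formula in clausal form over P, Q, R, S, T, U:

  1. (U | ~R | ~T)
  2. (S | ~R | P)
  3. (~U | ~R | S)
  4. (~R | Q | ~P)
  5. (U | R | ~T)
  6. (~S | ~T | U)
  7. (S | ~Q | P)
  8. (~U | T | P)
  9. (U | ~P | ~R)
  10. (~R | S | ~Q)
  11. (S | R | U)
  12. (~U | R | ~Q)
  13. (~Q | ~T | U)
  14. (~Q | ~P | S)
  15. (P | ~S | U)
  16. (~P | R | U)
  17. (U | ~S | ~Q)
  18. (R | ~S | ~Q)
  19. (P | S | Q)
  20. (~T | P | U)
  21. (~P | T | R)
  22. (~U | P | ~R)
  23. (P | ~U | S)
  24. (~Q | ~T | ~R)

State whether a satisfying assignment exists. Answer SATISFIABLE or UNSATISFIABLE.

SATISFIABLE

Branch on P: take P = True.
For the remaining variables, Q = False, R = False, S = True, T = True, U = True works.
So P=T, Q=F, R=F, S=T, T=T, U=T is a satisfying assignment.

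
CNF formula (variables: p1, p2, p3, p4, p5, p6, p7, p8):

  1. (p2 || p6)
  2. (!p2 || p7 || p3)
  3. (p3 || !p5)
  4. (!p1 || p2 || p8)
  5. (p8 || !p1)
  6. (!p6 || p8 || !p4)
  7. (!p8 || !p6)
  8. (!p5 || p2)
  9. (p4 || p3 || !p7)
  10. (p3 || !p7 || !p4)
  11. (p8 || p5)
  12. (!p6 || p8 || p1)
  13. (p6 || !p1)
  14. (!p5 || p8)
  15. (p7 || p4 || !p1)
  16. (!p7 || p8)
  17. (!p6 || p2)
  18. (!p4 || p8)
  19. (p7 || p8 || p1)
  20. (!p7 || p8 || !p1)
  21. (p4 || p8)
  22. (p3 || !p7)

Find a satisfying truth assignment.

p3 occurs only positively in the remaining clauses — set p3 = True.
Try p1 = False.
The remaining clauses are satisfied by p2 = True, p4 = True, p5 = True, p6 = False, p7 = False, p8 = True.

p1=0, p2=1, p3=1, p4=1, p5=1, p6=0, p7=0, p8=1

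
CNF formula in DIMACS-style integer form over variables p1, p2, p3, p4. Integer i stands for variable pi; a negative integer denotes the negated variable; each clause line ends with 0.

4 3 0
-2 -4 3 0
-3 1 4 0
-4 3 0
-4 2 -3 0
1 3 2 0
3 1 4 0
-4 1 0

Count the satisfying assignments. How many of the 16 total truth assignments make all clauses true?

3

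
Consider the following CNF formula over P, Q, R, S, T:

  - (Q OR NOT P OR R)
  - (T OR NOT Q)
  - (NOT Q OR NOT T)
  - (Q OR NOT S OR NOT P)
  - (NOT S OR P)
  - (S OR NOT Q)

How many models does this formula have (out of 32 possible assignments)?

6

The models are:
  P=F Q=F R=F S=F T=F
  P=F Q=F R=F S=F T=T
  P=F Q=F R=T S=F T=F
  P=F Q=F R=T S=F T=T
  P=T Q=F R=T S=F T=F
  P=T Q=F R=T S=F T=T
Count: 6.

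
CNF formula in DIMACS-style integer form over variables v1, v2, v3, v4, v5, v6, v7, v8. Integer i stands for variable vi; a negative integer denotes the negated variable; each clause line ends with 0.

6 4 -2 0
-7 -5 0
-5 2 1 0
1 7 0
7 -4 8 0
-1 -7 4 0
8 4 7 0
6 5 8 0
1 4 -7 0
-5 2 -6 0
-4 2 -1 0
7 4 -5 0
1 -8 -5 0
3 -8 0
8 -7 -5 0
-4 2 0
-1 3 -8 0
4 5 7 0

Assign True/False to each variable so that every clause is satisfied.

v1 = T  v2 = T  v3 = T  v4 = T  v5 = T  v6 = F  v7 = F  v8 = T

v3 occurs only positively in the remaining clauses — set v3 = True.
Branch on v1: take v1 = True.
The remaining clauses are satisfied by v2 = True, v4 = True, v5 = True, v6 = False, v7 = False, v8 = True.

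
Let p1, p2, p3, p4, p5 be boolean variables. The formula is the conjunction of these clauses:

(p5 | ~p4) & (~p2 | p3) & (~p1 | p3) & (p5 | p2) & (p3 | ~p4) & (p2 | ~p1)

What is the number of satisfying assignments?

9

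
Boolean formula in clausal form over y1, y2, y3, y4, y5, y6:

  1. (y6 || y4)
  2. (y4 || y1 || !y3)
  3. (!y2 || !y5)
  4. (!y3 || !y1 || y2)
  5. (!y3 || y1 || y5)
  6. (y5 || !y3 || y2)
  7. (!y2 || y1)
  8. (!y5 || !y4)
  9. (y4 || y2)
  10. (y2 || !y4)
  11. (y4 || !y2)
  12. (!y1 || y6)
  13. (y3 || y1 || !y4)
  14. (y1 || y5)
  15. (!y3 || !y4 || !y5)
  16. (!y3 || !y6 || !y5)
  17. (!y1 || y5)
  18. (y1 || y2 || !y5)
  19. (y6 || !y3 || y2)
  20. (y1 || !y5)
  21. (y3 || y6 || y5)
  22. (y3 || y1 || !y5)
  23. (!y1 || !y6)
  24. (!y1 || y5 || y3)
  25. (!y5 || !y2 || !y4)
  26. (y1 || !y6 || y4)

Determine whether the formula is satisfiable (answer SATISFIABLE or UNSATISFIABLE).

UNSATISFIABLE

y1 = True:
  propagation gives y6=True; an empty clause results — contradiction.
y1 = False:
  propagation gives y2=False, y4=True; an empty clause results — contradiction.
Every branch closes, so no satisfying assignment exists.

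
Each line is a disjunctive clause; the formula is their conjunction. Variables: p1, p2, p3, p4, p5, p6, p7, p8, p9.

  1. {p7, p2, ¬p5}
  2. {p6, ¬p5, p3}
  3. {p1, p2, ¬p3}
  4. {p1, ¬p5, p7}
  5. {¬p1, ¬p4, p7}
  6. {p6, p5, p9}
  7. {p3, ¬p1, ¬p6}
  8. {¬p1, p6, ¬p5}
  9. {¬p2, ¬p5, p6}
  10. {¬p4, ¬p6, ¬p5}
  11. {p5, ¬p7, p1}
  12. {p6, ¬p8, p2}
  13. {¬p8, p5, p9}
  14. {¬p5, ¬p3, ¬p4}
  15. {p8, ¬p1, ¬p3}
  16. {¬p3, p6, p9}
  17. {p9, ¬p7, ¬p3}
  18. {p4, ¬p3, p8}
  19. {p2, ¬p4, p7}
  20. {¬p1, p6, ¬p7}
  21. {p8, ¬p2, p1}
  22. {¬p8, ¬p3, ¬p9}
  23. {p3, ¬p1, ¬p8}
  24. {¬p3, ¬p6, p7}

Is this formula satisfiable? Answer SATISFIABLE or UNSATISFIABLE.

Branch on p1: take p1 = False.
Set p2 = False and propagate.
  then p3 is forced to False.
Set p4 = False and propagate.
For the remaining variables, p5 = True, p6 = True, p7 = True, p8 = False, p9 = False works.
So p1 = False  p2 = False  p3 = False  p4 = False  p5 = True  p6 = True  p7 = True  p8 = False  p9 = False is a satisfying assignment.

SATISFIABLE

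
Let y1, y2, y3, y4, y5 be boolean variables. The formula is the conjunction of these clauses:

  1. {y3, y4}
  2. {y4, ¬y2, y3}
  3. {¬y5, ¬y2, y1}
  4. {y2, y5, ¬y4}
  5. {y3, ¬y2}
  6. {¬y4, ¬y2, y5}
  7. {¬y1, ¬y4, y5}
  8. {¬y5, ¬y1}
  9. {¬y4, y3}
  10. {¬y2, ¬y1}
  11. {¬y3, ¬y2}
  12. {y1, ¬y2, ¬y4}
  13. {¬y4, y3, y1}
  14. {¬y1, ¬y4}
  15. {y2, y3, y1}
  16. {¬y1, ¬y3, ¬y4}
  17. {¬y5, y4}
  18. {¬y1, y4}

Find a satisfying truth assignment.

Branch on y1: take y1 = False.
Set y2 = False and propagate.
  then y3 is forced to True.
The remaining clauses are satisfied by y4 = True, y5 = True.
Check each clause:
  1. {y3, y4} — y3 is true.
  2. {¬y2, y4, y3} — y3 is true.
  3. {¬y2, y1, ¬y5} — ¬y2 is true.
  4. {¬y4, y2, y5} — y5 is true.
  5. {y3, ¬y2} — y3 is true.
  6. {y5, ¬y4, ¬y2} — y5 is true.
  7. {¬y4, ¬y1, y5} — y5 is true.
  8. {¬y1, ¬y5} — ¬y1 is true.
  9. {y3, ¬y4} — y3 is true.
  10. {¬y1, ¬y2} — ¬y2 is true.
  11. {¬y2, ¬y3} — ¬y2 is true.
  12. {¬y4, ¬y2, y1} — ¬y2 is true.
  13. {y1, ¬y4, y3} — y3 is true.
  14. {¬y4, ¬y1} — ¬y1 is true.
  15. {y3, y1, y2} — y3 is true.
  16. {¬y4, ¬y3, ¬y1} — ¬y1 is true.
  17. {¬y5, y4} — y4 is true.
  18. {¬y1, y4} — y4 is true.

y1=False  y2=False  y3=True  y4=True  y5=True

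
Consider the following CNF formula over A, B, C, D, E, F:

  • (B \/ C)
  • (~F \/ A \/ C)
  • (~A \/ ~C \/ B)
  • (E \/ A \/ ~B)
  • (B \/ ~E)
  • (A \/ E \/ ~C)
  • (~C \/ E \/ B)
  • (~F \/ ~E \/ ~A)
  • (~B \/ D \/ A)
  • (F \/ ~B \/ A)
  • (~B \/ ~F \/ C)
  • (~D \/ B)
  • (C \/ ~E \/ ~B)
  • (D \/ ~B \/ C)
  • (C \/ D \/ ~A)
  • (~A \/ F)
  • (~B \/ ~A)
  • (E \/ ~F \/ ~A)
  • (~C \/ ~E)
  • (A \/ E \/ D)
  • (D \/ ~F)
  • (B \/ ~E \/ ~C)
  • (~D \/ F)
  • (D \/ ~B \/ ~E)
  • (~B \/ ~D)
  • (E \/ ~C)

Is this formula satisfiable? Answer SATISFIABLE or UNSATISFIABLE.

UNSATISFIABLE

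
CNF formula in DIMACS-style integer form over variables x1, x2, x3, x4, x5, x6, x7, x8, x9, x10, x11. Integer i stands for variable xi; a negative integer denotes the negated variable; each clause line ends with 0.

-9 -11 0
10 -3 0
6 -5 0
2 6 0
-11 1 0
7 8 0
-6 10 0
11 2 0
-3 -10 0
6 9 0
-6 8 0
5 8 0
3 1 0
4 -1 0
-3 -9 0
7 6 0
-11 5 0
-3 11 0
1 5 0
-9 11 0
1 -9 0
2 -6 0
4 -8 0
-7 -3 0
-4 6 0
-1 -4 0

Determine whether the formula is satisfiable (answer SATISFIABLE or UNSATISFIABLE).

x6 = True:
  propagation gives x10=True, x3=False, x8=True, x1=True; an empty clause results — contradiction.
x6 = False:
  propagation gives x5=False, x2=True, x9=True, x11=False; an empty clause results — contradiction.
Every branch closes, so no satisfying assignment exists.

UNSATISFIABLE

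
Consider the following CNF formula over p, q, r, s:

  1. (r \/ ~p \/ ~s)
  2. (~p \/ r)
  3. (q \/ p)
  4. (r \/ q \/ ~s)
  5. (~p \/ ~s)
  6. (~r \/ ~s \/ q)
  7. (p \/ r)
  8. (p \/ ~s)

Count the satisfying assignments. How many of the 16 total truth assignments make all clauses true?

Satisfying assignments:
  p=0 q=1 r=1 s=0
  p=1 q=0 r=1 s=0
  p=1 q=1 r=1 s=0
That's 3 in total.

3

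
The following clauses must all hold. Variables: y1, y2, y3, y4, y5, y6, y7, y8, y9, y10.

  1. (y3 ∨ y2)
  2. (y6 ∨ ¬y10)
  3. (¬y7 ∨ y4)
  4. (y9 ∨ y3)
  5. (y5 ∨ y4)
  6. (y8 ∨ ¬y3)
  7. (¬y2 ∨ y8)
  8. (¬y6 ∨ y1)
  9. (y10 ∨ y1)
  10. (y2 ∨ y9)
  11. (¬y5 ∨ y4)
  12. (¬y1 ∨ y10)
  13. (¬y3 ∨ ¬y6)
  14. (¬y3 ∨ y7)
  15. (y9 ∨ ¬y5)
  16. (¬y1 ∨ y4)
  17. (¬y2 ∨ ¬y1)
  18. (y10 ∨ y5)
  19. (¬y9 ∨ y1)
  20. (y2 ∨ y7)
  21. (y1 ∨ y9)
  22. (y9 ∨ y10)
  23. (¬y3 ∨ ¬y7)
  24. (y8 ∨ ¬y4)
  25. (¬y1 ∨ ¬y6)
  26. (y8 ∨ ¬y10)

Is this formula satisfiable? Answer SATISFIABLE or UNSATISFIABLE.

UNSATISFIABLE

y1 = True:
  propagation gives y10=True, y6=True; an empty clause results — contradiction.
y1 = False:
  propagation gives y6=False, y10=False; an empty clause results — contradiction.
Every branch closes, so no satisfying assignment exists.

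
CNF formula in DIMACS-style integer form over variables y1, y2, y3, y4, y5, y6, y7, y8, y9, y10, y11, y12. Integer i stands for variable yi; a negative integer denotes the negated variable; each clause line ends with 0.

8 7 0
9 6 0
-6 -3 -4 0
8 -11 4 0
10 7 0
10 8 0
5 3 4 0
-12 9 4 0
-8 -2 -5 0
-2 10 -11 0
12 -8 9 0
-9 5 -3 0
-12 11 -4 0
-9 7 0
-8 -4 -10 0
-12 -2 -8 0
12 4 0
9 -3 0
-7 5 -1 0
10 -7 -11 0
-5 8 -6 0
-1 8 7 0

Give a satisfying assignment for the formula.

y1 = F  y2 = T  y3 = F  y4 = T  y5 = F  y6 = T  y7 = T  y8 = F  y9 = F  y10 = T  y11 = T  y12 = F

Pure literal: y1 appears only negated; assign y1 = False.
Branch on y2: take y2 = True.
For the remaining variables, y3 = False, y4 = True, y5 = False, y6 = True, y7 = True, y8 = False, y9 = False, y10 = True, y11 = True, y12 = False works.
Every clause has at least one true literal under this assignment.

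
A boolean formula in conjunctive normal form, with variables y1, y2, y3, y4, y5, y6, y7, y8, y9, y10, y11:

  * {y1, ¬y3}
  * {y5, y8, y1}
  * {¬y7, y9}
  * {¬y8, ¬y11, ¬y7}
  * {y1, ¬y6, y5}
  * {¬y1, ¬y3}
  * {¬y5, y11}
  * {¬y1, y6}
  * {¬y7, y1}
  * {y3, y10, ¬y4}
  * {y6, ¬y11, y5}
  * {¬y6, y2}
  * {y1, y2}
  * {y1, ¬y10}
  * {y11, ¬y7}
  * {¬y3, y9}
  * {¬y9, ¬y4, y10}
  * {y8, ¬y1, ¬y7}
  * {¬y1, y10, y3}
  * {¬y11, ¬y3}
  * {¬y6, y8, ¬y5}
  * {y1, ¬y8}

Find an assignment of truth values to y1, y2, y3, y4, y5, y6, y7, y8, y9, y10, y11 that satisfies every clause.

y1=True, y2=True, y3=False, y4=True, y5=False, y6=True, y7=False, y8=True, y9=False, y10=True, y11=False

y2 occurs only positively in the remaining clauses — set y2 = True.
y7 occurs only negated in the remaining clauses — set y7 = False.
Try y1 = True.
  then y3 is forced to False.
  then y6 is forced to True.
  then y10 is forced to True.
For the remaining variables, y4 = True, y5 = False, y8 = True, y9 = False, y11 = False works.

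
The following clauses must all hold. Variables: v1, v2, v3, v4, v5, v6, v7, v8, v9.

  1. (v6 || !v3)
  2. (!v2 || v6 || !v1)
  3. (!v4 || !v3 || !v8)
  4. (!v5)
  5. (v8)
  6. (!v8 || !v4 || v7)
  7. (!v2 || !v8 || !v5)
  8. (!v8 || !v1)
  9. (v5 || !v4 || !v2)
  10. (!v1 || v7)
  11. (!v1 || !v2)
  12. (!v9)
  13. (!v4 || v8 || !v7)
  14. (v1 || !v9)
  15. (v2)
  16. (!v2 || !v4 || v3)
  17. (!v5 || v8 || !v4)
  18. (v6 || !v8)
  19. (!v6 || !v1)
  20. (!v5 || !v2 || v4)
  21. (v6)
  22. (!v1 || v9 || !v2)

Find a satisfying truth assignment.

v1=F, v2=T, v3=F, v4=F, v5=F, v6=T, v7=T, v8=T, v9=F

The clause (!v5) is unit: v5 must be False.
Unit propagation: (v8) forces v8 = True.
(!v1) is a unit clause, so v1 = False.
Unit propagation: (!v9) forces v9 = False.
(v2) is a unit clause, so v2 = True.
Unit propagation: (!v4) forces v4 = False.
Unit propagation: (v6) forces v6 = True.
v3, v7 are now unconstrained; take v3 = False, v7 = True.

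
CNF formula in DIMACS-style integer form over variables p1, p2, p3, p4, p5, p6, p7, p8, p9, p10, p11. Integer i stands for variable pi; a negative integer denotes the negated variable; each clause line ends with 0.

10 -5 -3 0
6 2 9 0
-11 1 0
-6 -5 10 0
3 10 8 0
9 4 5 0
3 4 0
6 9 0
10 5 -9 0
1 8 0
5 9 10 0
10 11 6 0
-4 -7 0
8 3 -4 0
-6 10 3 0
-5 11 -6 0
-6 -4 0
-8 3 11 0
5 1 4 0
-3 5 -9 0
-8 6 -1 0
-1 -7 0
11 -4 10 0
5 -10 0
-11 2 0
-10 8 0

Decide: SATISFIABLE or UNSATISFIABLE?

SATISFIABLE

Branch on p1: take p1 = False.
  then p11 is forced to False.
  then p8 is forced to True.
  then p3 is forced to True.
Try p2 = False.
Try p4 = False.
  then p5 is forced to True.
  then p10 is forced to True.
  then p6 is forced to False.
  then p9 is forced to True.
p7 is now unconstrained; take p7 = True.
Every clause has at least one true literal under this assignment.
So p1=False, p2=False, p3=True, p4=False, p5=True, p6=False, p7=True, p8=True, p9=True, p10=True, p11=False is a satisfying assignment.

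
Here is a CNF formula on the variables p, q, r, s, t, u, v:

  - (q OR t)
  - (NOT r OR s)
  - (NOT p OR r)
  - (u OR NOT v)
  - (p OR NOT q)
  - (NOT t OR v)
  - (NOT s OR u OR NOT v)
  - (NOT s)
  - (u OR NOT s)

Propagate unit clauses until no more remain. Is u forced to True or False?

(NOT s) stands alone — s = False.
In (s OR NOT r), s is now false; NOT r must hold, so r = False.
From (r OR NOT p) and r = False: p = False.
From (p OR NOT q) and p = False: q = False.
(t OR q): since q = False, the clause reduces to (t). t = True.
In (v OR NOT t), NOT t is now false; v must hold, so v = True.
(NOT v OR u): since v = True, the clause reduces to (u). u = True.

True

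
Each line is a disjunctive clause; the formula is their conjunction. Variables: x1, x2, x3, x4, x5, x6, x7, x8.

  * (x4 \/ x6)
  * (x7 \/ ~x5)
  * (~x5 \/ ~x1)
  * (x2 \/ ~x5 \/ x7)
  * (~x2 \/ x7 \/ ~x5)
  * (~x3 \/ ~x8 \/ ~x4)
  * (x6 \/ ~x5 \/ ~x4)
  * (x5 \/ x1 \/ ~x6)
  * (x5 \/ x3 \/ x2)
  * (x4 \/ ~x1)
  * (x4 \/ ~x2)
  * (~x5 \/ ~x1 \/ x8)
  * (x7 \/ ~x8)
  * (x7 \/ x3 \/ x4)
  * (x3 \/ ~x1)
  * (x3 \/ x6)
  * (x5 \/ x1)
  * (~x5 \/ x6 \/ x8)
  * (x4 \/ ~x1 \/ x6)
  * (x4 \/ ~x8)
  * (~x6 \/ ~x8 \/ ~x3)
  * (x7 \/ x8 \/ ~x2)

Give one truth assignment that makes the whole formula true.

x1=True, x2=False, x3=True, x4=True, x5=False, x6=True, x7=False, x8=False

Branch on x1: take x1 = True.
  then x5 is forced to False.
  then x4 is forced to True.
  then x3 is forced to True.
  then x8 is forced to False.
Set x2 = False and propagate.
x6, x7 are now unconstrained; take x6 = True, x7 = False.
Check each clause:
  1. (x6 \/ x4) — x4 is true.
  2. (~x5 \/ x7) — ~x5 is true.
  3. (~x5 \/ ~x1) — ~x5 is true.
  4. (x2 \/ x7 \/ ~x5) — ~x5 is true.
  5. (~x5 \/ ~x2 \/ x7) — ~x5 is true.
  6. (~x8 \/ ~x3 \/ ~x4) — ~x8 is true.
  7. (~x4 \/ x6 \/ ~x5) — ~x5 is true.
  8. (x1 \/ x5 \/ ~x6) — x1 is true.
  9. (x2 \/ x3 \/ x5) — x3 is true.
  10. (x4 \/ ~x1) — x4 is true.
  11. (x4 \/ ~x2) — x4 is true.
  12. (x8 \/ ~x5 \/ ~x1) — ~x5 is true.
  13. (~x8 \/ x7) — ~x8 is true.
  14. (x7 \/ x4 \/ x3) — x3 is true.
  15. (~x1 \/ x3) — x3 is true.
  16. (x6 \/ x3) — x3 is true.
  17. (x5 \/ x1) — x1 is true.
  18. (x8 \/ x6 \/ ~x5) — ~x5 is true.
  19. (~x1 \/ x6 \/ x4) — x4 is true.
  20. (x4 \/ ~x8) — ~x8 is true.
  21. (~x3 \/ ~x8 \/ ~x6) — ~x8 is true.
  22. (x7 \/ ~x2 \/ x8) — ~x2 is true.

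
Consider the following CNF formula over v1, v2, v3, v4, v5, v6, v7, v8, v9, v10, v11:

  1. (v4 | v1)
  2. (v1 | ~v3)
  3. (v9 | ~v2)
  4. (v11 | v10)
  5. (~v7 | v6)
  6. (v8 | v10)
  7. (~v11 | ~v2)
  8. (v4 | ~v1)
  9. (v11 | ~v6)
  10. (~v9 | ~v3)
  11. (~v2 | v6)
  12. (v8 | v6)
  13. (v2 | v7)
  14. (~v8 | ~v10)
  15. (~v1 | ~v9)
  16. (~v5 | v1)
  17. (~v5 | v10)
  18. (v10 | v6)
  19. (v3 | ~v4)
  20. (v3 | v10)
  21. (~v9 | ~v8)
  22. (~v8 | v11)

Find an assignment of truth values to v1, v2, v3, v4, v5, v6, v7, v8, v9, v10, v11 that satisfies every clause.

v1=T  v2=F  v3=T  v4=T  v5=F  v6=T  v7=T  v8=T  v9=F  v10=F  v11=T

Check each clause:
  1. (v4 | v1) — v1 is true.
  2. (~v3 | v1) — v1 is true.
  3. (~v2 | v9) — ~v2 is true.
  4. (v10 | v11) — v11 is true.
  5. (~v7 | v6) — v6 is true.
  6. (v10 | v8) — v8 is true.
  7. (~v11 | ~v2) — ~v2 is true.
  8. (~v1 | v4) — v4 is true.
  9. (v11 | ~v6) — v11 is true.
  10. (~v9 | ~v3) — ~v9 is true.
  11. (~v2 | v6) — v6 is true.
  12. (v8 | v6) — v8 is true.
  13. (v7 | v2) — v7 is true.
  14. (~v8 | ~v10) — ~v10 is true.
  15. (~v9 | ~v1) — ~v9 is true.
  16. (v1 | ~v5) — v1 is true.
  17. (~v5 | v10) — ~v5 is true.
  18. (v6 | v10) — v6 is true.
  19. (v3 | ~v4) — v3 is true.
  20. (v10 | v3) — v3 is true.
  21. (~v9 | ~v8) — ~v9 is true.
  22. (v11 | ~v8) — v11 is true.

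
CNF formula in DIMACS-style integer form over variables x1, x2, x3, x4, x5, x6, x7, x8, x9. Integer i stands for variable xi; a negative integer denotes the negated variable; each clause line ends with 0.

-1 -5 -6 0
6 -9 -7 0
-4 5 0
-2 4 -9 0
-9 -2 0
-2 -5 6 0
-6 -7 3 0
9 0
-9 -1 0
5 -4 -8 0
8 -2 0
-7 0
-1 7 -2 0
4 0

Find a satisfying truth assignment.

x1=False  x2=False  x3=True  x4=True  x5=True  x6=True  x7=False  x8=False  x9=True

Check each clause:
  1. {¬x1, ¬x6, ¬x5} — ¬x1 is true.
  2. {¬x7, ¬x9, x6} — ¬x7 is true.
  3. {¬x4, x5} — x5 is true.
  4. {x4, ¬x2, ¬x9} — x4 is true.
  5. {¬x9, ¬x2} — ¬x2 is true.
  6. {x6, ¬x2, ¬x5} — x6 is true.
  7. {x3, ¬x7, ¬x6} — ¬x7 is true.
  8. {x9} — x9 is true.
  9. {¬x1, ¬x9} — ¬x1 is true.
  10. {x5, ¬x8, ¬x4} — ¬x8 is true.
  11. {x8, ¬x2} — ¬x2 is true.
  12. {¬x7} — ¬x7 is true.
  13. {¬x1, ¬x2, x7} — ¬x2 is true.
  14. {x4} — x4 is true.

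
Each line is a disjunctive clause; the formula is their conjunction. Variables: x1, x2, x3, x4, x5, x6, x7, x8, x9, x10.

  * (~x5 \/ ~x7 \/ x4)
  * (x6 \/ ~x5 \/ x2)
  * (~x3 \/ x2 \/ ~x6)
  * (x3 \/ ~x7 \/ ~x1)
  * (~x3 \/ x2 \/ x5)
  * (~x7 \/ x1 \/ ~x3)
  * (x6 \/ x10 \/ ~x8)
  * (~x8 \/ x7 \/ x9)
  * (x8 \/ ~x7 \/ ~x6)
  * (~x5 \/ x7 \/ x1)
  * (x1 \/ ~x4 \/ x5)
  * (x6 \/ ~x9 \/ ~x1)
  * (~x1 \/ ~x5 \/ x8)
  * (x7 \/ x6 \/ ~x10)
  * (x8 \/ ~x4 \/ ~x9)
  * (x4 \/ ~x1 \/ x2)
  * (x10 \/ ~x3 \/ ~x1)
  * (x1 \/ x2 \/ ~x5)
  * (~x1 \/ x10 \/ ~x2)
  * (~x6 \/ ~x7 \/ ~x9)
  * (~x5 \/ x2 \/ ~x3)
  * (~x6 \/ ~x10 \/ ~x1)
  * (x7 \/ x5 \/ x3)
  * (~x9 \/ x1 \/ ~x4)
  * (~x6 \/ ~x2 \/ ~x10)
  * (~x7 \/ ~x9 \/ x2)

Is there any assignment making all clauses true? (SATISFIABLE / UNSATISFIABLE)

Try x1 = False.
Set x2 = True and propagate.
Branch on x3: take x3 = False.
For the remaining variables, x4 = False, x5 = False, x6 = False, x7 = True, x8 = False, x9 = False, x10 = False works.
So x1 = False, x2 = True, x3 = False, x4 = False, x5 = False, x6 = False, x7 = True, x8 = False, x9 = False, x10 = False is a satisfying assignment.

SATISFIABLE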